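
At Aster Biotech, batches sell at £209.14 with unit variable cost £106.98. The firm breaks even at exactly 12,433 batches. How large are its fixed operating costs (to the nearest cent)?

£1,270,155.28

Each unit contributes £209.14 − £106.98 = £102.16.
Fixed costs = break-even units × CM = 12,433 × £102.16 = £1,270,155.28.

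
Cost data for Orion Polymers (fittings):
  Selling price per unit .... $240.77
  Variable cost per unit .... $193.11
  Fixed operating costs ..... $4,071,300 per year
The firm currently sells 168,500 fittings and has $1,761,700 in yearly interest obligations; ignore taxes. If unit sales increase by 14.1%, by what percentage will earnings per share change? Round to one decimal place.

Contribution at this volume is 168,500 × $47.66 = $8,030,710.00.
Operating income = contribution − fixed costs = $8,030,710.00 − $4,071,300 = $3,959,410.00.
After interest of $1,761,700.00, pre-tax earnings = $2,197,710.00.
DCL = total CM / (EBIT − I) = $8,030,710.00 / $2,197,710.00 = 3.6541.
%ΔEPS = DCL × %ΔSales = 3.6541 × +14.1% = +51.5%.

+51.5%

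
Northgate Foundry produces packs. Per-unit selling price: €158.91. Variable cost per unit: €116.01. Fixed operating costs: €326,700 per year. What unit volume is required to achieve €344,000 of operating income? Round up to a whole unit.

15,635 packs

Each unit contributes €158.91 − €116.01 = €42.90.
Units = (FC + target) / CM = (€326,700 + €344,000) / €42.90 = 15,634.03, so 15,635 packs.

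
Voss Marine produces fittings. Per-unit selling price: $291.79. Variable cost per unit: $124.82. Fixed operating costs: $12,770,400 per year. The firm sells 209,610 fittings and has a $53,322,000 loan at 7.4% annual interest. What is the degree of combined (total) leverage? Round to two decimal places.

1.91

Contribution at this volume is 209,610 × $166.97 = $34,998,581.70.
EBIT = $34,998,581.70 − $12,770,400 = $22,228,181.70. Interest = $3,945,828.00, so EBIT − I = $18,282,353.70.
DCL = contribution ÷ (EBIT − I) = $34,998,581.70 ÷ $18,282,353.70 = 1.9143.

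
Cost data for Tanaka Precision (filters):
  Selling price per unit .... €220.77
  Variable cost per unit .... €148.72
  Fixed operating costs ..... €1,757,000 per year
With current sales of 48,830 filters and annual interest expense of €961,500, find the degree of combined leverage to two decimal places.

4.40

At 48,830 units, contribution = 48,830 × €72.05 = €3,518,201.50.
Operating income = contribution − fixed costs = €3,518,201.50 − €1,757,000 = €1,761,201.50. Interest = €961,500.00, so EBIT − I = €799,701.50.
DCL = contribution ÷ (EBIT − I) = €3,518,201.50 ÷ €799,701.50 = 4.3994.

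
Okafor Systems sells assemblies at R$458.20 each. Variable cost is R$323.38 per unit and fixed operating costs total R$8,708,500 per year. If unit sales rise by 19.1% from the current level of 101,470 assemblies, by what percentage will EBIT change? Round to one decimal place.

+52.6%

Total contribution margin = 101,470 × R$134.82 = R$13,680,185.40.
Operating income = contribution − fixed costs = R$13,680,185.40 − R$8,708,500 = R$4,971,685.40.
So DOL = total CM / EBIT = R$13,680,185.40 / R$4,971,685.40 = 2.7516.
Operating income changes by 2.7516 × +19.1% = +52.6%.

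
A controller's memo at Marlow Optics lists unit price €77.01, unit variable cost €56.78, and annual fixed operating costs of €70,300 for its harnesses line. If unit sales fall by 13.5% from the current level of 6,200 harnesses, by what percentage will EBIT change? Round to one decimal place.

At 6,200 units, contribution = 6,200 × €20.23 = €125,426.00.
Operating income = contribution − fixed costs = €125,426.00 − €70,300 = €55,126.00.
Degree of operating leverage = €125,426.00 / €55,126.00 = 2.2753.
So EBIT moves 2.2753 × (-13.5%) = -30.7%.

-30.7%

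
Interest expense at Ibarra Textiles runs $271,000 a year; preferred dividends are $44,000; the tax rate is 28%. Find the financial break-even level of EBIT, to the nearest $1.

$332,111

Preferred dividends are paid after tax, so their pre-tax equivalent is $44,000 ÷ (1 − 0.28) = $61,111.11.
Financial break-even EBIT = interest + D_p ÷ (1 − t) = $271,000 + $61,111.11 = $332,111.11.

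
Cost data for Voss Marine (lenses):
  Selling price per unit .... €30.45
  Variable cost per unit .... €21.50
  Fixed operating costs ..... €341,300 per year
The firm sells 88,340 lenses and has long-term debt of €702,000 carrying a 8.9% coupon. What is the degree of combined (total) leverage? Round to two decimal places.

Contribution at this volume is 88,340 × €8.95 = €790,643.00.
Subtracting fixed costs: EBIT = €790,643.00 − €341,300 = €449,343.00. Interest = €62,478.00, so EBIT − I = €386,865.00.
DCL = contribution ÷ (EBIT − I) = €790,643.00 ÷ €386,865.00 = 2.0437.

2.04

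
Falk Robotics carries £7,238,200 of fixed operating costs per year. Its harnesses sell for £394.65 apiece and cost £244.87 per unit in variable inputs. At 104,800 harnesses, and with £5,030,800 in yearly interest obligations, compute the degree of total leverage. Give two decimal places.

Total contribution margin = 104,800 × £149.78 = £15,696,944.00.
Operating income = contribution − fixed costs = £15,696,944.00 − £7,238,200 = £8,458,744.00. Interest = £5,030,800.00.
DOL = £15,696,944.00 ÷ £8,458,744.00 = 1.8557; DFL = £8,458,744.00 ÷ £3,427,944.00 = 2.4676.
DCL = DOL × DFL = 1.8557 × 2.4676 = 4.5791.

4.58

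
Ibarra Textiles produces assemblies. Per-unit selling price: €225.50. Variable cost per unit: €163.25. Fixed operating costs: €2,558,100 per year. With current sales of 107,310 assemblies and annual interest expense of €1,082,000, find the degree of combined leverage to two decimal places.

2.20

Total contribution margin = 107,310 × €62.25 = €6,680,047.50.
EBIT = €6,680,047.50 − €2,558,100 = €4,121,947.50. Interest = €1,082,000.00.
DOL = €6,680,047.50 ÷ €4,121,947.50 = 1.6206; DFL = €4,121,947.50 ÷ €3,039,947.50 = 1.3559.
Combined leverage = 1.6206 × 1.3559 = 2.1974.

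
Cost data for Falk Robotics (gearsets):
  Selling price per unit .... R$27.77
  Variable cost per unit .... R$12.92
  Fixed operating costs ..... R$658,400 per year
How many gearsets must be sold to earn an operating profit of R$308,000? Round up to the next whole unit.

Unit CM = price − variable cost = R$27.77 − R$12.92 = R$14.85.
Need Q such that Q × R$14.85 − R$658,400 = R$308,000, i.e. Q = R$966,400 / R$14.85 = 65,077.44 → 65,078.

65,078 gearsets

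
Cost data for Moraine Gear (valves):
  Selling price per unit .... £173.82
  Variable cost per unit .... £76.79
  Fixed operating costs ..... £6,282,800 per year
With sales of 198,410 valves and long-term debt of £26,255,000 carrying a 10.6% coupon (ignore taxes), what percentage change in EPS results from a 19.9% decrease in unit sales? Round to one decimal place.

Contribution at this volume is 198,410 × £97.03 = £19,251,722.30.
Operating income = contribution − fixed costs = £19,251,722.30 − £6,282,800 = £12,968,922.30.
After interest of £2,783,030.00, pre-tax earnings = £10,185,892.30.
DCL = total CM / (EBIT − I) = £19,251,722.30 / £10,185,892.30 = 1.8900.
EPS therefore changes by 1.8900 × (-19.9%) = -37.6%.

-37.6%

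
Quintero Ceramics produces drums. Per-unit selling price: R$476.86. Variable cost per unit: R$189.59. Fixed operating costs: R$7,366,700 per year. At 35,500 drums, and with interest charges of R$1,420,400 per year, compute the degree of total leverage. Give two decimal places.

7.23

Contribution at this volume is 35,500 × R$287.27 = R$10,198,085.00.
Operating income = contribution − fixed costs = R$10,198,085.00 − R$7,366,700 = R$2,831,385.00. Interest = R$1,420,400.00, so EBIT − I = R$1,410,985.00.
DCL = contribution ÷ (EBIT − I) = R$10,198,085.00 ÷ R$1,410,985.00 = 7.2276.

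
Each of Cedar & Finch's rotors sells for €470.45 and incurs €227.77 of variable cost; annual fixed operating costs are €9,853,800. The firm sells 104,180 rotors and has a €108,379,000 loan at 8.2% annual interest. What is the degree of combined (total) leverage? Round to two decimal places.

3.86

Total contribution margin = 104,180 × €242.68 = €25,282,402.40.
Subtracting fixed costs: EBIT = €25,282,402.40 − €9,853,800 = €15,428,602.40. Interest = €8,887,078.00, so EBIT − I = €6,541,524.40.
Degree of total leverage = total CM / (EBIT − interest) = €25,282,402.40 / €6,541,524.40 = 3.8649.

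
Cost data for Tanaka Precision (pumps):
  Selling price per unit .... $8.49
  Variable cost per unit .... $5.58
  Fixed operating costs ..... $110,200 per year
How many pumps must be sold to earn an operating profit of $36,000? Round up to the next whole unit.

50,241 pumps

Contribution margin per unit = $8.49 − $5.58 = $2.91.
Need Q such that Q × $2.91 − $110,200 = $36,000, i.e. Q = $146,200 / $2.91 = 50,240.55 → 50,241.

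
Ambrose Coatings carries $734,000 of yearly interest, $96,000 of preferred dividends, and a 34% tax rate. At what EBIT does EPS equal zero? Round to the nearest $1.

$879,455

Grossing the preferred dividend up to pre-tax terms: $96,000 / (1 − 0.34) = $145,454.55.
EPS = 0 when EBIT covers interest plus the pre-tax preferred burden: $734,000 + $145,454.55 = $879,454.55.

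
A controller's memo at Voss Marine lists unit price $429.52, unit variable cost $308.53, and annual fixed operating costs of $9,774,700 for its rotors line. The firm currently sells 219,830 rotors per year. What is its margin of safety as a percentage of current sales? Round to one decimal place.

Contribution margin per unit = $429.52 − $308.53 = $120.99. Break-even units = $9,774,700 ÷ $120.99 = 80,789.32; break-even revenue = 80,789.32 × $429.52 = $34,700,629.34.
Actual sales revenue = 219,830 × $429.52 = $94,421,381.60.
Margin of safety = ($94,421,381.60 − $34,700,629.34) ÷ $94,421,381.60 = 63.2%.

63.2%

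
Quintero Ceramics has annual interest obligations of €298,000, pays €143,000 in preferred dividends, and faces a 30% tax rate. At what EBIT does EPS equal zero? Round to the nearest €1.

Grossing the preferred dividend up to pre-tax terms: €143,000 / (1 − 0.30) = €204,285.71.
EPS = 0 when EBIT covers interest plus the pre-tax preferred burden: €298,000 + €204,285.71 = €502,285.71.

€502,286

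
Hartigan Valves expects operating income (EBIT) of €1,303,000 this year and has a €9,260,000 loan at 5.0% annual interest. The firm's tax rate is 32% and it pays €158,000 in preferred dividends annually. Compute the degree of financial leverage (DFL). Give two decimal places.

2.14

Annual interest charges come to €463,000.00.
Preferred dividends grossed up pre-tax: €158,000 / (1 − 0.32) = €232,352.94.
DFL = EBIT ÷ [EBIT − I − D_p/(1−t)] = €1,303,000 ÷ [€1,303,000 − €463,000.00 − €232,352.94] = €1,303,000 ÷ €607,647.06 = 2.1443.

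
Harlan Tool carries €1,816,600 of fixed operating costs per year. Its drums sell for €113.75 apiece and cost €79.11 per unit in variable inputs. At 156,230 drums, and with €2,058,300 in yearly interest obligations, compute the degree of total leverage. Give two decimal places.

3.52

At 156,230 units, contribution = 156,230 × €34.64 = €5,411,807.20.
Operating income = contribution − fixed costs = €5,411,807.20 − €1,816,600 = €3,595,207.20. Interest = €2,058,300.00.
DOL = €5,411,807.20 ÷ €3,595,207.20 = 1.5053; DFL = €3,595,207.20 ÷ €1,536,907.20 = 2.3392.
DCL = DOL × DFL = 1.5053 × 2.3392 = 3.5212.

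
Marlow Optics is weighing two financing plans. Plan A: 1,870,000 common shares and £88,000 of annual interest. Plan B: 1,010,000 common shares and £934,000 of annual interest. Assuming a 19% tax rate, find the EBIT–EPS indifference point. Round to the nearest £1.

Set EPS_A = EPS_B: (EBIT − £88,000)(1 − 0.19) ÷ 1,870,000 = (EBIT − £934,000)(1 − 0.19) ÷ 1,010,000.
The (1 − t) factor cancels: (EBIT − 88,000) × 1,010,000 = (EBIT − 934,000) × 1,870,000.
EBIT × (1,870,000 − 1,010,000) = 934,000 × 1,870,000 − 88,000 × 1,010,000 = 1,657,700,000,000, so EBIT = 1,657,700,000,000 ÷ 860,000 = 1,927,558.14.

£1,927,558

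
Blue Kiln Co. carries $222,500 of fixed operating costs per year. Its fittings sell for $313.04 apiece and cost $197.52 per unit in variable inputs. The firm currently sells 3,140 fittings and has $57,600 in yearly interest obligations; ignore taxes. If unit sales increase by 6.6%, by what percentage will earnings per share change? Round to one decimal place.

+29.0%

At 3,140 units, contribution = 3,140 × $115.52 = $362,732.80.
EBIT = $362,732.80 − $222,500 = $140,232.80.
After interest of $57,600.00, pre-tax earnings = $82,632.80.
Degree of combined leverage = contribution ÷ (EBIT − I) = $362,732.80 ÷ $82,632.80 = 4.3897.
EPS therefore changes by 4.3897 × (+6.6%) = +29.0%.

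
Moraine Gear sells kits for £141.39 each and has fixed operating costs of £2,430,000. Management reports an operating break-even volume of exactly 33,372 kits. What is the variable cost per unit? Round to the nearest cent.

£68.57

Contribution per unit must be FC / Q = £2,430,000 / 33,372 = £72.8155.
Variable cost per unit = £141.39 − £72.8155 = £68.57.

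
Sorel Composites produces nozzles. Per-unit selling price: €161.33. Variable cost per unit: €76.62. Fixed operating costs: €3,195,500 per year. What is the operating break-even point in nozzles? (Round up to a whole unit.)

37,723 nozzles

Each unit contributes €161.33 − €76.62 = €84.71.
Units to break even: €3,195,500 ÷ €84.71 = 37,722.82, rounded up to 37,723.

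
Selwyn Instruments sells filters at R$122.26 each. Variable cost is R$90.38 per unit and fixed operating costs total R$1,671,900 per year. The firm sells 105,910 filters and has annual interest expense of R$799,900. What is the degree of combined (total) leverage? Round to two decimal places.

At 105,910 units, contribution = 105,910 × R$31.88 = R$3,376,410.80.
EBIT = R$3,376,410.80 − R$1,671,900 = R$1,704,510.80. Interest = R$799,900.00, so EBIT − I = R$904,610.80.
DCL = contribution ÷ (EBIT − I) = R$3,376,410.80 ÷ R$904,610.80 = 3.7324.

3.73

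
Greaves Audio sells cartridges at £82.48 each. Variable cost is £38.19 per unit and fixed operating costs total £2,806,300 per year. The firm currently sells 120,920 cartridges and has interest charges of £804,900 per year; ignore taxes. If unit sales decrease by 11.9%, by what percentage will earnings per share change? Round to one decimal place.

-36.5%

At 120,920 units, contribution = 120,920 × £44.29 = £5,355,546.80.
Subtracting fixed costs: EBIT = £5,355,546.80 − £2,806,300 = £2,549,246.80.
Interest = £804,900.00, so EBIT − I = £1,744,346.80.
DCL = total CM / (EBIT − I) = £5,355,546.80 / £1,744,346.80 = 3.0702.
EPS therefore changes by 3.0702 × (-11.9%) = -36.5%.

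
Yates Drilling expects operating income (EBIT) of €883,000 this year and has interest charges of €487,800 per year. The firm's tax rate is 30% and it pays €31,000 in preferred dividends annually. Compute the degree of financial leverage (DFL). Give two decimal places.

Interest = €487,800.00.
Pre-tax preferred-dividend burden = €31,000 ÷ (1 − 0.30) = €44,285.71.
DFL = EBIT ÷ [EBIT − I − D_p/(1−t)] = €883,000 ÷ [€883,000 − €487,800.00 − €44,285.71] = €883,000 ÷ €350,914.29 = 2.5163.

2.52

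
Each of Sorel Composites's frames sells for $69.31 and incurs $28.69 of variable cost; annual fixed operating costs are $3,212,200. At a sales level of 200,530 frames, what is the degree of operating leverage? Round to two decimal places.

1.65

Total contribution margin = 200,530 × $40.62 = $8,145,528.60.
Subtracting fixed costs: EBIT = $8,145,528.60 − $3,212,200 = $4,933,328.60.
Degree of operating leverage = $8,145,528.60 / $4,933,328.60 = 1.6511.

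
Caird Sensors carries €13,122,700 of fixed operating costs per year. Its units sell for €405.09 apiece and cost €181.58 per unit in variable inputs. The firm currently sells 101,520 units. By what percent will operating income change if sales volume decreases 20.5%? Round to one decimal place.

-48.6%

Total contribution margin = 101,520 × €223.51 = €22,690,735.20.
Subtracting fixed costs: EBIT = €22,690,735.20 − €13,122,700 = €9,568,035.20.
Degree of operating leverage = €22,690,735.20 / €9,568,035.20 = 2.3715.
Operating income changes by 2.3715 × -20.5% = -48.6%.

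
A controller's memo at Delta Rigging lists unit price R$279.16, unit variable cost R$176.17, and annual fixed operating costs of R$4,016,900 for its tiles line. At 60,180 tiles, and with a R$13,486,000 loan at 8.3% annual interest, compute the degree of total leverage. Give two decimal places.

5.84

At 60,180 units, contribution = 60,180 × R$102.99 = R$6,197,938.20.
EBIT = R$6,197,938.20 − R$4,016,900 = R$2,181,038.20. Interest = R$1,119,338.00.
DOL = R$6,197,938.20 ÷ R$2,181,038.20 = 2.8417; DFL = R$2,181,038.20 ÷ R$1,061,700.20 = 2.0543.
DCL = DOL × DFL = 2.8417 × 2.0543 = 5.8377.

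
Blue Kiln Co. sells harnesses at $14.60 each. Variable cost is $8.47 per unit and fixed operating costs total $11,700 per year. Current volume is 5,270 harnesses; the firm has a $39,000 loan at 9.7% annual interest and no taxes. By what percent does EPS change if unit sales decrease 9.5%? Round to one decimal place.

-18.2%

Total contribution margin = 5,270 × $6.13 = $32,305.10.
Operating income = contribution − fixed costs = $32,305.10 − $11,700 = $20,605.10.
After interest of $3,783.00, pre-tax earnings = $16,822.10.
Degree of combined leverage = contribution ÷ (EBIT − I) = $32,305.10 ÷ $16,822.10 = 1.9204.
EPS therefore changes by 1.9204 × (-9.5%) = -18.2%.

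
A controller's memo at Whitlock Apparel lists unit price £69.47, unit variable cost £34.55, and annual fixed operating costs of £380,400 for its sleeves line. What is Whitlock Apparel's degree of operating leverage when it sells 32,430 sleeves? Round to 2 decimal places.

Contribution at this volume is 32,430 × £34.92 = £1,132,455.60.
Subtracting fixed costs: EBIT = £1,132,455.60 − £380,400 = £752,055.60.
DOL = contribution ÷ EBIT = £1,132,455.60 ÷ £752,055.60 = 1.5058.

1.51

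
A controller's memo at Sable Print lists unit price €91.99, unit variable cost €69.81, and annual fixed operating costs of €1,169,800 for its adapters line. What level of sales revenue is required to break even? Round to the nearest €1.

€4,851,664

CM per unit = €91.99 − €69.81 = €22.18; CM ratio = €22.18 / €91.99 = 0.2411.
Break-even sales = FC ÷ CM ratio = €1,169,800 × €91.99 / €22.18 = €4,851,664.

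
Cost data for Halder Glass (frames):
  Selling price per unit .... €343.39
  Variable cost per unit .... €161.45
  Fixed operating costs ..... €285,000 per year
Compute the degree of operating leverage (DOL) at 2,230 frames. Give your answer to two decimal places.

3.36

At 2,230 units, contribution = 2,230 × €181.94 = €405,726.20.
Operating income = contribution − fixed costs = €405,726.20 − €285,000 = €120,726.20.
So DOL = total CM / EBIT = €405,726.20 / €120,726.20 = 3.3607.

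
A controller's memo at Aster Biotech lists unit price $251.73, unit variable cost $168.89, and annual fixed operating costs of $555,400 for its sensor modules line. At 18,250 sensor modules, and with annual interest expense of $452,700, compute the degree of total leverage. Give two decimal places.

At 18,250 units, contribution = 18,250 × $82.84 = $1,511,830.00.
EBIT = $1,511,830.00 − $555,400 = $956,430.00. Interest = $452,700.00.
DOL = $1,511,830.00 ÷ $956,430.00 = 1.5807; DFL = $956,430.00 ÷ $503,730.00 = 1.8987.
Combined leverage = 1.5807 × 1.8987 = 3.0013.

3.00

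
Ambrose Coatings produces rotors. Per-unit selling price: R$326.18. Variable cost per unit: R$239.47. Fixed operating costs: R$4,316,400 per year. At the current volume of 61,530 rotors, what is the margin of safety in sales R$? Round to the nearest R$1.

Unit CM = price − variable cost = R$326.18 − R$239.47 = R$86.71. Break-even units = R$4,316,400 ÷ R$86.71 = 49,779.73; break-even revenue = 49,779.73 × R$326.18 = R$16,237,150.87.
Current sales = 61,530 × R$326.18 = R$20,069,855.40.
Margin of safety = R$20,069,855.40 − R$16,237,150.87 = R$3,832,705.

R$3,832,705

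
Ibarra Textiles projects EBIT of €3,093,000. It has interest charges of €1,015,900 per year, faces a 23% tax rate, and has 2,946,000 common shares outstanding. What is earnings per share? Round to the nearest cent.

Interest = €1,015,900.00, so EBT = €3,093,000 − €1,015,900.00 = €2,077,100.00.
After tax at 23%: net income = €2,077,100.00 × 0.77 = €1,599,367.00.
EPS = €1,599,367.00 ÷ 2,946,000 = €0.54.

€0.54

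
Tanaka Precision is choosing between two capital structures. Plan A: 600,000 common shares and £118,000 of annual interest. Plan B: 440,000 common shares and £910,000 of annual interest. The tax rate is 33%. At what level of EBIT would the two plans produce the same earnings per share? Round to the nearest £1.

£3,088,000

At indifference, (EBIT − 118,000)(1 − t)/600,000 = (EBIT − 910,000)(1 − t)/440,000.
The (1 − t) factor cancels: (EBIT − 118,000) × 440,000 = (EBIT − 910,000) × 600,000.
Solving, EBIT = (910,000·600,000 − 118,000·440,000) / (600,000 − 440,000) = 494,080,000,000 / 160,000 = 3,088,000.00.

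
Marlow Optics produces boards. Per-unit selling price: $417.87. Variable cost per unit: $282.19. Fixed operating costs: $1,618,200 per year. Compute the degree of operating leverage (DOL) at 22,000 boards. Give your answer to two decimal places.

At 22,000 units, contribution = 22,000 × $135.68 = $2,984,960.00.
EBIT = $2,984,960.00 − $1,618,200 = $1,366,760.00.
So DOL = total CM / EBIT = $2,984,960.00 / $1,366,760.00 = 2.1840.

2.18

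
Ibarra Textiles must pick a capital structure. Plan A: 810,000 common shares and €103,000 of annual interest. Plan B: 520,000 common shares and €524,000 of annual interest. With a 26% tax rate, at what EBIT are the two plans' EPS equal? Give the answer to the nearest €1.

€1,278,897

At indifference, (EBIT − 103,000)(1 − t)/810,000 = (EBIT − 524,000)(1 − t)/520,000.
The (1 − t) factor cancels: (EBIT − 103,000) × 520,000 = (EBIT − 524,000) × 810,000.
Solving, EBIT = (524,000·810,000 − 103,000·520,000) / (810,000 − 520,000) = 370,880,000,000 / 290,000 = 1,278,896.55.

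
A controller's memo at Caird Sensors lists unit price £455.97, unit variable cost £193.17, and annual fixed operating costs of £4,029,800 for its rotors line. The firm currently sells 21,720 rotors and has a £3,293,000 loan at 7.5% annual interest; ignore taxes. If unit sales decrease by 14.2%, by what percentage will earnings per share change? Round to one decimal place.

-56.6%

Total contribution margin = 21,720 × £262.80 = £5,708,016.00.
EBIT = £5,708,016.00 − £4,029,800 = £1,678,216.00.
Interest = £246,975.00, so EBIT − I = £1,431,241.00.
Degree of combined leverage = contribution ÷ (EBIT − I) = £5,708,016.00 ÷ £1,431,241.00 = 3.9882.
EPS therefore changes by 3.9882 × (-14.2%) = -56.6%.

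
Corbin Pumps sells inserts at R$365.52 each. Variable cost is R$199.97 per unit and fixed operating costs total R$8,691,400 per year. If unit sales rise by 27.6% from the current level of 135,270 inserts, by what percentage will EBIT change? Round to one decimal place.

At 135,270 units, contribution = 135,270 × R$165.55 = R$22,393,948.50.
Subtracting fixed costs: EBIT = R$22,393,948.50 − R$8,691,400 = R$13,702,548.50.
DOL = contribution ÷ EBIT = R$22,393,948.50 ÷ R$13,702,548.50 = 1.6343.
Operating income changes by 1.6343 × +27.6% = +45.1%.

+45.1%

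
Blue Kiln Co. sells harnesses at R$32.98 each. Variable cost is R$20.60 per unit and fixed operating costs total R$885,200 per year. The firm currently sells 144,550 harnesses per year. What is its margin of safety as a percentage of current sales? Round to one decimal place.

Each unit contributes R$32.98 − R$20.60 = R$12.38. Break-even units = R$885,200 ÷ R$12.38 = 71,502.42; break-even revenue = 71,502.42 × R$32.98 = R$2,358,149.92.
Current sales = 144,550 × R$32.98 = R$4,767,259.00.
Margin of safety = (R$4,767,259.00 − R$2,358,149.92) ÷ R$4,767,259.00 = 50.5%.

50.5%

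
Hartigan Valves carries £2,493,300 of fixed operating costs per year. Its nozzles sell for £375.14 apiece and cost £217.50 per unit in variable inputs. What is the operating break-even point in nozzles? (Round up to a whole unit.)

Unit CM = price − variable cost = £375.14 − £217.50 = £157.64.
Units to break even: £2,493,300 ÷ £157.64 = 15,816.42, rounded up to 15,817.

15,817 nozzles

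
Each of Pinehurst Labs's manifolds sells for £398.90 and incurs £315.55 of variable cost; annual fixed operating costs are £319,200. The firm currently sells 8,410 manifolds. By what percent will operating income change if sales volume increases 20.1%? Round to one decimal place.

+36.9%

At 8,410 units, contribution = 8,410 × £83.35 = £700,973.50.
Operating income = contribution − fixed costs = £700,973.50 − £319,200 = £381,773.50.
Degree of operating leverage = £700,973.50 / £381,773.50 = 1.8361.
Operating income changes by 1.8361 × +20.1% = +36.9%.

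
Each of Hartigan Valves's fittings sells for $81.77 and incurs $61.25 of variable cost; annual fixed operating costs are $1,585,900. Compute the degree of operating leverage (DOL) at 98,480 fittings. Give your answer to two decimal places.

4.65

Contribution at this volume is 98,480 × $20.52 = $2,020,809.60.
EBIT = $2,020,809.60 − $1,585,900 = $434,909.60.
DOL = contribution ÷ EBIT = $2,020,809.60 ÷ $434,909.60 = 4.6465.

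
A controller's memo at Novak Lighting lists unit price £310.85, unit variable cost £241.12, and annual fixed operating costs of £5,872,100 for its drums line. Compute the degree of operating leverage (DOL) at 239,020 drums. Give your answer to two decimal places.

1.54

Total contribution margin = 239,020 × £69.73 = £16,666,864.60.
Operating income = contribution − fixed costs = £16,666,864.60 − £5,872,100 = £10,794,764.60.
So DOL = total CM / EBIT = £16,666,864.60 / £10,794,764.60 = 1.5440.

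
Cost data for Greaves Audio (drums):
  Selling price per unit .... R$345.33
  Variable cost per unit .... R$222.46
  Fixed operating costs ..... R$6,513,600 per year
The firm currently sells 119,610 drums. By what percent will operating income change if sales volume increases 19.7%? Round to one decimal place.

+35.4%

Total contribution margin = 119,610 × R$122.87 = R$14,696,480.70.
EBIT = R$14,696,480.70 − R$6,513,600 = R$8,182,880.70.
So DOL = total CM / EBIT = R$14,696,480.70 / R$8,182,880.70 = 1.7960.
%ΔEBIT = DOL × %ΔSales = 1.7960 × +19.7% = +35.4%.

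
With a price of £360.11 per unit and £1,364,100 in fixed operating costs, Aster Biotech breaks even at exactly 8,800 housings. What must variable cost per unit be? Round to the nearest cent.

£205.10

At break-even, FC = Q × (P − VC), so P − VC = £1,364,100 ÷ 8,800 = £155.0114.
Hence VC = price − CM = £360.11 − £155.0114 = £205.10.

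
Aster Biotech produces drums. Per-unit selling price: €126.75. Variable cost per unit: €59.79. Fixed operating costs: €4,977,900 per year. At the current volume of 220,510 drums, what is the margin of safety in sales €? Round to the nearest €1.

Unit CM = price − variable cost = €126.75 − €59.79 = €66.96. Break-even units = €4,977,900 ÷ €66.96 = 74,341.40; break-even revenue = 74,341.40 × €126.75 = €9,422,772.18.
Actual sales revenue = 220,510 × €126.75 = €27,949,642.50.
Margin of safety = €27,949,642.50 − €9,422,772.18 = €18,526,870.

€18,526,870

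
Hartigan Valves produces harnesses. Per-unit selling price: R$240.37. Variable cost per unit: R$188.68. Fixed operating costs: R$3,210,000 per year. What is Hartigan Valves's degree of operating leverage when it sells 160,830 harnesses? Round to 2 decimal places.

Total contribution margin = 160,830 × R$51.69 = R$8,313,302.70.
EBIT = R$8,313,302.70 − R$3,210,000 = R$5,103,302.70.
DOL = contribution ÷ EBIT = R$8,313,302.70 ÷ R$5,103,302.70 = 1.6290.

1.63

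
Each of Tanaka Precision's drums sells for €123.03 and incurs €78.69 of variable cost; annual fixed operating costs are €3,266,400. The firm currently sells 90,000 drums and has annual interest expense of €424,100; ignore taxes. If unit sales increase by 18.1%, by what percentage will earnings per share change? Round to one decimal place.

Total contribution margin = 90,000 × €44.34 = €3,990,600.00.
Subtracting fixed costs: EBIT = €3,990,600.00 − €3,266,400 = €724,200.00.
Interest = €424,100.00, so EBIT − I = €300,100.00.
DCL = total CM / (EBIT − I) = €3,990,600.00 / €300,100.00 = 13.2976.
EPS therefore changes by 13.2976 × (+18.1%) = +240.7%.

+240.7%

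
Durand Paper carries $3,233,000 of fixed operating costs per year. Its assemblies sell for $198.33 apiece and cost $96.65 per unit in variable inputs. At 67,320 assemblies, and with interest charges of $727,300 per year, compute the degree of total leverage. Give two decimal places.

2.37

At 67,320 units, contribution = 67,320 × $101.68 = $6,845,097.60.
Operating income = contribution − fixed costs = $6,845,097.60 − $3,233,000 = $3,612,097.60. Interest = $727,300.00.
DOL = $6,845,097.60 ÷ $3,612,097.60 = 1.8950; DFL = $3,612,097.60 ÷ $2,884,797.60 = 1.2521.
DCL = DOL × DFL = 1.8950 × 1.2521 = 2.3727.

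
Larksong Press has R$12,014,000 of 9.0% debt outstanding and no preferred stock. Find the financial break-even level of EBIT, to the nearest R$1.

Annual interest = 9.0% × R$12,014,000 = R$1,081,260.00.
With no preferred dividends, EPS = 0 when EBIT exactly covers interest, so the financial break-even EBIT is R$1,081,260.00.

R$1,081,260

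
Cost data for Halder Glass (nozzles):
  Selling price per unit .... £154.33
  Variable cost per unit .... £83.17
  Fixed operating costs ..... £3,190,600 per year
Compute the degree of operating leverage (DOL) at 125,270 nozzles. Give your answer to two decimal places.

Contribution at this volume is 125,270 × £71.16 = £8,914,213.20.
Subtracting fixed costs: EBIT = £8,914,213.20 − £3,190,600 = £5,723,613.20.
DOL = contribution ÷ EBIT = £8,914,213.20 ÷ £5,723,613.20 = 1.5574.

1.56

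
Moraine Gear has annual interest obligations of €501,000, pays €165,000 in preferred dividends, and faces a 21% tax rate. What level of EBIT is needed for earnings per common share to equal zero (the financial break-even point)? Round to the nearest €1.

Preferred dividends are paid after tax, so their pre-tax equivalent is €165,000 ÷ (1 − 0.21) = €208,860.76.
EPS = 0 when EBIT covers interest plus the pre-tax preferred burden: €501,000 + €208,860.76 = €709,860.76.

€709,861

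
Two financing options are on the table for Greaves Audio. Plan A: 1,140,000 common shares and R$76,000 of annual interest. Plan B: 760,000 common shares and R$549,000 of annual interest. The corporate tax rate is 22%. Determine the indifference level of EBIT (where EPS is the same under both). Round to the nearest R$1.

R$1,495,000

Set EPS_A = EPS_B: (EBIT − R$76,000)(1 − 0.22) ÷ 1,140,000 = (EBIT − R$549,000)(1 − 0.22) ÷ 760,000.
Cancelling (1 − t) and cross-multiplying: 760,000·(EBIT − 76,000) = 1,140,000·(EBIT − 549,000).
Solving, EBIT = (549,000·1,140,000 − 76,000·760,000) / (1,140,000 − 760,000) = 568,100,000,000 / 380,000 = 1,495,000.00.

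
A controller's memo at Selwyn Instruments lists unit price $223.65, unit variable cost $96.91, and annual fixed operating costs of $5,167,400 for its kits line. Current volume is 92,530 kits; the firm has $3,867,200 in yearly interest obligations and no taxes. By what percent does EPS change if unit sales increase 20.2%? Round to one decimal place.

+88.0%

Contribution at this volume is 92,530 × $126.74 = $11,727,252.20.
Subtracting fixed costs: EBIT = $11,727,252.20 − $5,167,400 = $6,559,852.20.
Interest = $3,867,200.00, so EBIT − I = $2,692,652.20.
Degree of combined leverage = contribution ÷ (EBIT − I) = $11,727,252.20 ÷ $2,692,652.20 = 4.3553.
EPS therefore changes by 4.3553 × (+20.2%) = +88.0%.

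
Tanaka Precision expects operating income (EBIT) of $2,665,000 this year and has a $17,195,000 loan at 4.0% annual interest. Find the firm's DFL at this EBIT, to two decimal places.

Interest = $687,800.00.
DFL = EBIT ÷ (EBIT − I) = $2,665,000 ÷ ($2,665,000 − $687,800.00) = $2,665,000 ÷ $1,977,200.00 = 1.3479.

1.35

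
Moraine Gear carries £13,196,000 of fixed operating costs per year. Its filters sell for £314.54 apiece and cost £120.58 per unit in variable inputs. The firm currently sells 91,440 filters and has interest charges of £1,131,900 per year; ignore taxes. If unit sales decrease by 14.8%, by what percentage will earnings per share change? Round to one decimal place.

Contribution at this volume is 91,440 × £193.96 = £17,735,702.40.
Subtracting fixed costs: EBIT = £17,735,702.40 − £13,196,000 = £4,539,702.40.
Interest = £1,131,900.00, so EBIT − I = £3,407,802.40.
DCL = total CM / (EBIT − I) = £17,735,702.40 / £3,407,802.40 = 5.2044.
%ΔEPS = DCL × %ΔSales = 5.2044 × -14.8% = -77.0%.

-77.0%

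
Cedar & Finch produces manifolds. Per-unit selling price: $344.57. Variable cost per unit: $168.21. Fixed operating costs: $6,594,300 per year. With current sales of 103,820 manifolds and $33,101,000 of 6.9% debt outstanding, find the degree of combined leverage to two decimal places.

At 103,820 units, contribution = 103,820 × $176.36 = $18,309,695.20.
Operating income = contribution − fixed costs = $18,309,695.20 − $6,594,300 = $11,715,395.20. Interest = $2,283,969.00.
DOL = $18,309,695.20 ÷ $11,715,395.20 = 1.5629; DFL = $11,715,395.20 ÷ $9,431,426.20 = 1.2422.
DCL = DOL × DFL = 1.5629 × 1.2422 = 1.9414.

1.94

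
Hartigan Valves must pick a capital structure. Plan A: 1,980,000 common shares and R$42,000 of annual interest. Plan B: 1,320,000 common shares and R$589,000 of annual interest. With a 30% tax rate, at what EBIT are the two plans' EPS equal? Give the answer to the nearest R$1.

R$1,683,000

At indifference, (EBIT − 42,000)(1 − t)/1,980,000 = (EBIT − 589,000)(1 − t)/1,320,000.
Cancelling (1 − t) and cross-multiplying: 1,320,000·(EBIT − 42,000) = 1,980,000·(EBIT − 589,000).
EBIT × (1,980,000 − 1,320,000) = 589,000 × 1,980,000 − 42,000 × 1,320,000 = 1,110,780,000,000, so EBIT = 1,110,780,000,000 ÷ 660,000 = 1,683,000.00.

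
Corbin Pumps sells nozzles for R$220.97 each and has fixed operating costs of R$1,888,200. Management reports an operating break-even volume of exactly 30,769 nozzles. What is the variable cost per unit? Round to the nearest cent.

Contribution per unit must be FC / Q = R$1,888,200 / 30,769 = R$61.3670.
Variable cost per unit = R$220.97 − R$61.3670 = R$159.60.

R$159.60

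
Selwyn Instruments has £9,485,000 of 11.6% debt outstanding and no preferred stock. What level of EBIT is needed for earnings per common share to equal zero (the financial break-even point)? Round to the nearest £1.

£1,100,260

Annual interest = 11.6% × £9,485,000 = £1,100,260.00.
With no preferred dividends, EPS = 0 when EBIT exactly covers interest, so the financial break-even EBIT is £1,100,260.00.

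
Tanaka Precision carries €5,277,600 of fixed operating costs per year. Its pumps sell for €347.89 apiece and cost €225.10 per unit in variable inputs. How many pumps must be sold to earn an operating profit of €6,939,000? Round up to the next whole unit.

Unit CM = price − variable cost = €347.89 − €225.10 = €122.79.
Need Q such that Q × €122.79 − €5,277,600 = €6,939,000, i.e. Q = €12,216,600 / €122.79 = 99,491.82 → 99,492.

99,492 pumps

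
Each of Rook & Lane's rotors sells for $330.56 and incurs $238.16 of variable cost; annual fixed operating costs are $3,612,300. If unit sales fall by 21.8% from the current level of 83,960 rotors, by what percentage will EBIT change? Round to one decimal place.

-40.8%

Contribution at this volume is 83,960 × $92.40 = $7,757,904.00.
Subtracting fixed costs: EBIT = $7,757,904.00 − $3,612,300 = $4,145,604.00.
Degree of operating leverage = $7,757,904.00 / $4,145,604.00 = 1.8714.
So EBIT moves 1.8714 × (-21.8%) = -40.8%.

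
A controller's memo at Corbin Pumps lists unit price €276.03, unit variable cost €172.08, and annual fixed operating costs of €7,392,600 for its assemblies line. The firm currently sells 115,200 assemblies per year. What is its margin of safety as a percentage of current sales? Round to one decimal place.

38.3%

Unit CM = price − variable cost = €276.03 − €172.08 = €103.95. Break-even units = €7,392,600 ÷ €103.95 = 71,116.88; break-even revenue = 71,116.88 × €276.03 = €19,630,393.25.
Actual sales revenue = 115,200 × €276.03 = €31,798,656.00.
Margin of safety = (€31,798,656.00 − €19,630,393.25) ÷ €31,798,656.00 = 38.3%.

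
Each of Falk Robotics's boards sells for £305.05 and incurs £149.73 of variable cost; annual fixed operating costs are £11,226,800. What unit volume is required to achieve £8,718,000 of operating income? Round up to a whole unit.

128,412 boards

Contribution margin per unit = £305.05 − £149.73 = £155.32.
Need Q such that Q × £155.32 − £11,226,800 = £8,718,000, i.e. Q = £19,944,800 / £155.32 = 128,411.02 → 128,412.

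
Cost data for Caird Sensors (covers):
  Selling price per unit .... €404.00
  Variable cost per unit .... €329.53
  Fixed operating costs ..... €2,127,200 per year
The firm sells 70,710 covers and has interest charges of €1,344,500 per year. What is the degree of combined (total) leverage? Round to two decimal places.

2.94

At 70,710 units, contribution = 70,710 × €74.47 = €5,265,773.70.
EBIT = €5,265,773.70 − €2,127,200 = €3,138,573.70. Interest = €1,344,500.00.
DOL = €5,265,773.70 ÷ €3,138,573.70 = 1.6778; DFL = €3,138,573.70 ÷ €1,794,073.70 = 1.7494.
Combined leverage = 1.6778 × 1.7494 = 2.9351.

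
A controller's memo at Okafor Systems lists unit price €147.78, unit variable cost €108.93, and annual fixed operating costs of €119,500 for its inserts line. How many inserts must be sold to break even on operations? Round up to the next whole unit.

3,076 inserts

Contribution margin per unit = €147.78 − €108.93 = €38.85.
Break-even volume = fixed costs ÷ CM per unit = €119,500 ÷ €38.85 = 3,075.93, so 3,076 inserts.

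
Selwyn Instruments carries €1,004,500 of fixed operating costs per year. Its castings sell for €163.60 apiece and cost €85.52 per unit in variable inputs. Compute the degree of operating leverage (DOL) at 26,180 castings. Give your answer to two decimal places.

Contribution at this volume is 26,180 × €78.08 = €2,044,134.40.
Subtracting fixed costs: EBIT = €2,044,134.40 − €1,004,500 = €1,039,634.40.
So DOL = total CM / EBIT = €2,044,134.40 / €1,039,634.40 = 1.9662.

1.97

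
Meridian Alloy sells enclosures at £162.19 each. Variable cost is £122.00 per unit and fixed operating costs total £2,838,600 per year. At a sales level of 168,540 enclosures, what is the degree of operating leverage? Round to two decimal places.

Total contribution margin = 168,540 × £40.19 = £6,773,622.60.
Operating income = contribution − fixed costs = £6,773,622.60 − £2,838,600 = £3,935,022.60.
Degree of operating leverage = £6,773,622.60 / £3,935,022.60 = 1.7214.

1.72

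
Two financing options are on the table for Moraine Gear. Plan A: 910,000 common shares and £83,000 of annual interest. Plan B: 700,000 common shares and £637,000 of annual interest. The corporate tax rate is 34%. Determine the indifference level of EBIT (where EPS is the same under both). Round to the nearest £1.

£2,483,667

At indifference, (EBIT − 83,000)(1 − t)/910,000 = (EBIT − 637,000)(1 − t)/700,000.
Cancelling (1 − t) and cross-multiplying: 700,000·(EBIT − 83,000) = 910,000·(EBIT − 637,000).
EBIT × (910,000 − 700,000) = 637,000 × 910,000 − 83,000 × 700,000 = 521,570,000,000, so EBIT = 521,570,000,000 ÷ 210,000 = 2,483,666.67.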